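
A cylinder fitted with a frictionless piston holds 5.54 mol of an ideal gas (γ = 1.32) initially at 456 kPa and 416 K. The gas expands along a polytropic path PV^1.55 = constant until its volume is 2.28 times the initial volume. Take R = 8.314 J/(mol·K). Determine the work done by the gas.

12700 J

V₁ = nRT₁/P₁ = 5.54×8.314×416/456 = 42.0 L.
Polytropic n=1.55: T₂ = T₁(V₁/V₂)^(n−1) = 416×(0.439)^0.55 = 264 K; P₂ = P₁(V₁/V₂)^n = 127 kPa.
W = (P₁V₁−P₂V₂)/(n−1) = (456×42.0−127×95.8)/0.55 = 12700 J.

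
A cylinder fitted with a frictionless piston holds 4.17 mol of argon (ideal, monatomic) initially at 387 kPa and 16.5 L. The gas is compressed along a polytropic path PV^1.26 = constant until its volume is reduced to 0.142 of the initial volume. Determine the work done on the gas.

16200 J

T₁ = P₁V₁/(nR) = 387×16.5/(4.17×8.314) = 184 K.
Polytropic n=1.26: T₂ = T₁(V₁/V₂)^(n−1) = 184×(7.04)^0.26 = 306 K; P₂ = P₁(V₁/V₂)^n = 4530 kPa.
W = (P₁V₁−P₂V₂)/(n−1) = (387×16.5−4530×2.34)/0.26 = -16200 J.
Work done on the gas = −W_by = 16200 J.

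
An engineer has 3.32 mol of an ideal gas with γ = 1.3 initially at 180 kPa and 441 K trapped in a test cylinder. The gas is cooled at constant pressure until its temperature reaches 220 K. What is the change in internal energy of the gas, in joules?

V₁ = nRT₁/P₁ = 3.32×8.314×441/180 = 67.6 L.
Isobaric: P stays 180 kPa; V/T = const ⇒ T₂ = 220 K, V₂ = 33.7 L.
For an ideal gas ΔU = nCvΔT with Cv = R/(γ−1) = 27.7 J/(mol·K).
ΔU = 3.32×27.7×(220−441) = -20300 J.

-20300 J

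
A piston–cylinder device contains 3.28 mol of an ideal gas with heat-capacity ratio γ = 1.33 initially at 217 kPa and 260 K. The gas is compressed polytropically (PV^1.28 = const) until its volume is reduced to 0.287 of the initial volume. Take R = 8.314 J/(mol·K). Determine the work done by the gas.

-10600 J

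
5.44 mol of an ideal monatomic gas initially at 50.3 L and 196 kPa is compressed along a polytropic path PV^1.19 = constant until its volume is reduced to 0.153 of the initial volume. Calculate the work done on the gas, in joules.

22200 J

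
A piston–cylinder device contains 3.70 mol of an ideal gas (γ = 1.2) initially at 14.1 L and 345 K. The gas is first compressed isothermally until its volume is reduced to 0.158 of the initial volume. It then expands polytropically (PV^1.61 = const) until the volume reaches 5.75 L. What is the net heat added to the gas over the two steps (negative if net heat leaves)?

-35200 J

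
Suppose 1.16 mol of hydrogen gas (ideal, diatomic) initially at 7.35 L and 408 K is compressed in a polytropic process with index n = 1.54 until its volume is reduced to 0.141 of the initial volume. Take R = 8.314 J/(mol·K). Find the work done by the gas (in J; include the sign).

-13700 J

P₁ = nRT₁/V₁ = 1.16×8.314×408/7.35 = 535 kPa.
Polytropic n=1.54: T₂ = T₁(V₁/V₂)^(n−1) = 408×(7.09)^0.54 = 1180 K; P₂ = P₁(V₁/V₂)^n = 10900 kPa.
W = (P₁V₁−P₂V₂)/(n−1) = (535×7.35−10900×1.04)/0.54 = -13700 J.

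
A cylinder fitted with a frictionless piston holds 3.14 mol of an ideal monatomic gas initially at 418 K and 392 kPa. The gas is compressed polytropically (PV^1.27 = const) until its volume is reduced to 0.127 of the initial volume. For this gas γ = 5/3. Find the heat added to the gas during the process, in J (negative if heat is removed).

V₁ = nRT₁/P₁ = 3.14×8.314×418/392 = 27.8 L.
Polytropic n=1.27: T₂ = T₁(V₁/V₂)^(n−1) = 418×(7.87)^0.27 = 730 K; P₂ = P₁(V₁/V₂)^n = 5390 kPa.
W = (P₁V₁−P₂V₂)/(n−1) = (392×27.8−5390×3.54)/0.27 = -30100 J.
ΔU = nCvΔT = 3.14×12.5×(730−418) = 12200 J.
Q = ΔU + W = -17900 J.

-17900 J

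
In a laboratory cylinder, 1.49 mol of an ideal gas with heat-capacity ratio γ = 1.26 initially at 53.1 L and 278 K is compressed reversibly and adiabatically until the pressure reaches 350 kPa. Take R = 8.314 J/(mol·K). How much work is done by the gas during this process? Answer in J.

P₁ = nRT₁/V₁ = 1.49×8.314×278/53.1 = 64.9 kPa.
Adiabatic: T₂/T₁ = (P₂/P₁)^((γ−1)/γ) ⇒ T₂ = 278×(5.40)^0.206 = 394 K; V₂ = 13.9 L.
ΔU = nCvΔT = 1.49×32.0×(394−278) = 5510 J.
Q = 0 for an adiabatic process, so W = −ΔU = -5510 J.

-5510 J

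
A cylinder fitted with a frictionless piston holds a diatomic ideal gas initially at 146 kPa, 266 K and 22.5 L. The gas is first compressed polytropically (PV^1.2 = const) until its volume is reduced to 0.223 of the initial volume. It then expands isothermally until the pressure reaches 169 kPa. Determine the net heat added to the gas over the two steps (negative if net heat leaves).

4460 J

n = P₁V₁/(RT₁) = 146×22.5/(8.314×266) = 1.49 mol.
Step 1 — Polytropic n=1.2: T₂ = T₁(V₁/V₂)^(n−1) = 266×(4.48)^0.20 = 359 K; P₂ = P₁(V₁/V₂)^n = 884 kPa.
W = (P₁V₁−P₂V₂)/(n−1) = (146×22.5−884×5.02)/0.20 = -5750 J.
ΔU = nCvΔT = 1.49×20.8×(359−266) = 2870 J.
Q = ΔU + W = -2870 J.
State after step 1: P = 884 kPa, V = 5.02 L, T = 359 K.
Step 2 — Isothermal: T stays 359 K; PV = const ⇒ V₂ = 26.2 L, P₂ = 169 kPa.
ΔU = 0 (ideal gas, T constant).
W = nRT ln(V₂/V₁) = 1.49×8.314×359×ln(5.23) = 7340 J.
Q = ΔU + W = 7340 J.
Net over both steps: W = 1590 J, Q = 4460 J, ΔU = 2870 J.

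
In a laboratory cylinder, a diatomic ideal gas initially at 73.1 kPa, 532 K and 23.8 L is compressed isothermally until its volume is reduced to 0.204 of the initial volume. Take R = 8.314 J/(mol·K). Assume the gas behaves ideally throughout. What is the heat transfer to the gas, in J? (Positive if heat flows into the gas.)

-2770 J

n = P₁V₁/(RT₁) = 73.1×23.8/(8.314×532) = 0.393 mol.
Isothermal: T stays 532 K; PV = const ⇒ V₂ = 4.86 L, P₂ = 358 kPa.
ΔU = 0 (ideal gas, T constant).
W = nRT ln(V₂/V₁) = 0.393×8.314×532×ln(0.204) = -2770 J.
Q = ΔU + W = -2770 J.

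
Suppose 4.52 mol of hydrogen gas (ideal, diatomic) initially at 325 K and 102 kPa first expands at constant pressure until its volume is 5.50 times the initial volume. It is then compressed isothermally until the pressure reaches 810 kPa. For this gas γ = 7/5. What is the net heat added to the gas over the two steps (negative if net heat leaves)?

53200 J

V₁ = nRT₁/P₁ = 4.52×8.314×325/102 = 120 L.
Step 1 — Isobaric: P stays 102 kPa; V/T = const ⇒ T₂ = 1790 K, V₂ = 659 L.
W = PΔV = 102×(659−120) kPa·L = 55000 J.
ΔU = nCvΔT = 4.52×20.8×(1790−325) = 137000 J.
Q = ΔU + W = nCpΔT = 192000 J.
State after step 1: P = 102 kPa, V = 659 L, T = 1790 K.
Step 2 — Isothermal: T stays 1790 K; PV = const ⇒ V₂ = 82.9 L, P₂ = 810 kPa.
ΔU = 0 (ideal gas, T constant).
W = nRT ln(V₂/V₁) = 4.52×8.314×1790×ln(0.126) = -139000 J.
Q = ΔU + W = -139000 J.
Net over both steps: W = -84200 J, Q = 53200 J, ΔU = 137000 J.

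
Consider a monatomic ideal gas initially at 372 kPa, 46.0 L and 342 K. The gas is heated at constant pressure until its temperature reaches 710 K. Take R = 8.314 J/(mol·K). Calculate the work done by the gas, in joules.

n = P₁V₁/(RT₁) = 372×46.0/(8.314×342) = 6.02 mol.
Isobaric: P stays 372 kPa; V/T = const ⇒ T₂ = 710 K, V₂ = 95.5 L.
W = PΔV = 372×(95.5−46.0) kPa·L = 18400 J.

18400 J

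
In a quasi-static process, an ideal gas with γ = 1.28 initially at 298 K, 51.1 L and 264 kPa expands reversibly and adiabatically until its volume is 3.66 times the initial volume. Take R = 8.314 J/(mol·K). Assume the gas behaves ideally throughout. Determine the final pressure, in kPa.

50.2 kPa

Adiabatic: TV^(γ−1) = const ⇒ T₂ = 298×(0.273)^0.280 = 207 K; PV^γ = const ⇒ P₂ = 50.2 kPa.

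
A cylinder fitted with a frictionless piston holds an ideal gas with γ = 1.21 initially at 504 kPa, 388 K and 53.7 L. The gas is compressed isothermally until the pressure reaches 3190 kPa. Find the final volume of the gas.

Isothermal: T stays 388 K; PV = const ⇒ V₂ = 8.48 L, P₂ = 3190 kPa.

8.48 L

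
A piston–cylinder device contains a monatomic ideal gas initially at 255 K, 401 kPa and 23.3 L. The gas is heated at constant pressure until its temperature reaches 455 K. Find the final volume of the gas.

41.6 L

Isobaric: P stays 401 kPa; V/T = const ⇒ T₂ = 455 K, V₂ = 41.6 L.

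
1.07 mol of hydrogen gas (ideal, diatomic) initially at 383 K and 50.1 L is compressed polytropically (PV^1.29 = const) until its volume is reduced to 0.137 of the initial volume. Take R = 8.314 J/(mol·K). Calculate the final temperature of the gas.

P₁ = nRT₁/V₁ = 1.07×8.314×383/50.1 = 68.0 kPa.
Polytropic n=1.29: T₂ = T₁(V₁/V₂)^(n−1) = 383×(7.30)^0.29 = 682 K; P₂ = P₁(V₁/V₂)^n = 883 kPa.

682 K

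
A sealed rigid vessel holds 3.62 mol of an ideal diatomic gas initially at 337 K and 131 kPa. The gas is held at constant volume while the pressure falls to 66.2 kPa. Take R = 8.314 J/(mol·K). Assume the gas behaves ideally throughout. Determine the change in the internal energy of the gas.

-12500 J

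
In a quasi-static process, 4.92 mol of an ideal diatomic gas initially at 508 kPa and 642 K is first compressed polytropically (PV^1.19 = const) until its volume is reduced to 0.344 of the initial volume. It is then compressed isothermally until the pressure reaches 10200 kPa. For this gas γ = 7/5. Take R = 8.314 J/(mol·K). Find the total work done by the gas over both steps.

V₁ = nRT₁/P₁ = 4.92×8.314×642/508 = 51.7 L.
Step 1 — Polytropic n=1.19: T₂ = T₁(V₁/V₂)^(n−1) = 642×(2.91)^0.19 = 786 K; P₂ = P₁(V₁/V₂)^n = 1810 kPa.
W = (P₁V₁−P₂V₂)/(n−1) = (508×51.7−1810×17.8)/0.19 = -31100 J.
ΔU = nCvΔT = 4.92×20.8×(786−642) = 14800 J.
Q = ΔU + W = -16300 J.
State after step 1: P = 1810 kPa, V = 17.8 L, T = 786 K.
Step 2 — Isothermal: T stays 786 K; PV = const ⇒ V₂ = 3.15 L, P₂ = 10200 kPa.
ΔU = 0 (ideal gas, T constant).
W = nRT ln(V₂/V₁) = 4.92×8.314×786×ln(0.177) = -55600 J.
Q = ΔU + W = -55600 J.
Net over both steps: W = -86700 J, Q = -71900 J, ΔU = 14800 J.

-86700 J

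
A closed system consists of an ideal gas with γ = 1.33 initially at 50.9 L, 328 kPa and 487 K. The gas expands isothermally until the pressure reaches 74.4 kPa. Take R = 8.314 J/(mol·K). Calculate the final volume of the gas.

224 L

Isothermal: T stays 487 K; PV = const ⇒ V₂ = 224 L, P₂ = 74.4 kPa.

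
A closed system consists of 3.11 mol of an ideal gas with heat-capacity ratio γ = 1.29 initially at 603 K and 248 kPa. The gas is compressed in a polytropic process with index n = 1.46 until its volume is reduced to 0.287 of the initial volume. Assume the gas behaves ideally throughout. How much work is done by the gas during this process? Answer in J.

V₁ = nRT₁/P₁ = 3.11×8.314×603/248 = 62.9 L.
Polytropic n=1.46: T₂ = T₁(V₁/V₂)^(n−1) = 603×(3.48)^0.46 = 1070 K; P₂ = P₁(V₁/V₂)^n = 1530 kPa.
W = (P₁V₁−P₂V₂)/(n−1) = (248×62.9−1530×18.0)/0.46 = -26300 J.

-26300 J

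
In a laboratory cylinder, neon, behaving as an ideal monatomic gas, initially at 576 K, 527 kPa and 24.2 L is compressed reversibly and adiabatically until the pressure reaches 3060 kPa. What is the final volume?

8.42 L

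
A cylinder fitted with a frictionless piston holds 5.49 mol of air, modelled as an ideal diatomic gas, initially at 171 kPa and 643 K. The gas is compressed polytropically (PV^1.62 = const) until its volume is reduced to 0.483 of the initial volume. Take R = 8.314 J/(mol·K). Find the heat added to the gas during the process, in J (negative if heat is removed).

V₁ = nRT₁/P₁ = 5.49×8.314×643/171 = 172 L.
Polytropic n=1.62: T₂ = T₁(V₁/V₂)^(n−1) = 643×(2.07)^0.62 = 1010 K; P₂ = P₁(V₁/V₂)^n = 556 kPa.
W = (P₁V₁−P₂V₂)/(n−1) = (171×172−556×82.9)/0.62 = -27000 J.
ΔU = nCvΔT = 5.49×20.8×(1010−643) = 41800 J.
Q = ΔU + W = 14800 J.

14800 J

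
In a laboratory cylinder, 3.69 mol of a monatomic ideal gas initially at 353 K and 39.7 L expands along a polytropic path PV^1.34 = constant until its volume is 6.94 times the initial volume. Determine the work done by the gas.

15400 J

P₁ = nRT₁/V₁ = 3.69×8.314×353/39.7 = 273 kPa.
Polytropic n=1.34: T₂ = T₁(V₁/V₂)^(n−1) = 353×(0.144)^0.34 = 183 K; P₂ = P₁(V₁/V₂)^n = 20.3 kPa.
W = (P₁V₁−P₂V₂)/(n−1) = (273×39.7−20.3×276)/0.34 = 15400 J.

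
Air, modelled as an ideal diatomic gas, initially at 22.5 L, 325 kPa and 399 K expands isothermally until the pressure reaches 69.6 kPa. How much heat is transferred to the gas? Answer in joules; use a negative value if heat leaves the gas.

n = P₁V₁/(RT₁) = 325×22.5/(8.314×399) = 2.20 mol.
Isothermal: T stays 399 K; PV = const ⇒ V₂ = 105 L, P₂ = 69.6 kPa.
ΔU = 0 (ideal gas, T constant).
W = nRT ln(V₂/V₁) = 2.20×8.314×399×ln(4.67) = 11300 J.
Q = ΔU + W = 11300 J.

11300 J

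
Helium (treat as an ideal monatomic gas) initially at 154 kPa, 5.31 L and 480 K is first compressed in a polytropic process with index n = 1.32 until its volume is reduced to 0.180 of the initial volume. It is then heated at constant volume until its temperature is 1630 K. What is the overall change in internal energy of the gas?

2940 J

n = P₁V₁/(RT₁) = 154×5.31/(8.314×480) = 0.205 mol.
Step 1 — Polytropic n=1.32: T₂ = T₁(V₁/V₂)^(n−1) = 480×(5.56)^0.32 = 831 K; P₂ = P₁(V₁/V₂)^n = 1480 kPa.
W = (P₁V₁−P₂V₂)/(n−1) = (154×5.31−1480×0.956)/0.32 = -1870 J.
ΔU = nCvΔT = 0.205×12.5×(831−480) = 897 J.
Q = ΔU + W = -971 J.
State after step 1: P = 1480 kPa, V = 0.956 L, T = 831 K.
Step 2 — Isochoric: V stays 0.956 L; P/T = const ⇒ T₂ = 1630 K, P₂ = 2910 kPa.
W = 0 (no volume change).
ΔU = nCvΔT = 0.205×12.5×(1630−831) = 2040 J.
Q = ΔU = 2040 J.
Net over both steps: W = -1870 J, Q = 1070 J, ΔU = 2940 J.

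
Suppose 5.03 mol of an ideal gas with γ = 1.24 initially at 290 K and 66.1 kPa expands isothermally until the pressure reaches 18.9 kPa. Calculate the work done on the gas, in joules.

V₁ = nRT₁/P₁ = 5.03×8.314×290/66.1 = 183 L.
Isothermal: T stays 290 K; PV = const ⇒ V₂ = 642 L, P₂ = 18.9 kPa.
W = nRT ln(V₂/V₁) = 5.03×8.314×290×ln(3.50) = 15200 J.
Work done on the gas = −W_by = -15200 J.

-15200 J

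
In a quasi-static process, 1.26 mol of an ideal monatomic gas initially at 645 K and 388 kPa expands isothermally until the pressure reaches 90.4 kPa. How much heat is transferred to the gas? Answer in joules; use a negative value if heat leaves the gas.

9840 J

V₁ = nRT₁/P₁ = 1.26×8.314×645/388 = 17.4 L.
Isothermal: T stays 645 K; PV = const ⇒ V₂ = 74.7 L, P₂ = 90.4 kPa.
ΔU = 0 (ideal gas, T constant).
W = nRT ln(V₂/V₁) = 1.26×8.314×645×ln(4.29) = 9840 J.
Q = ΔU + W = 9840 J.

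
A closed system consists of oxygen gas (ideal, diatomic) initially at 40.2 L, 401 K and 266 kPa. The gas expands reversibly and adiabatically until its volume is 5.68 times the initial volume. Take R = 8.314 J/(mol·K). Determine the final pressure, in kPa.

23.4 kPa

Adiabatic: TV^(γ−1) = const ⇒ T₂ = 401×(0.176)^0.400 = 200 K; PV^γ = const ⇒ P₂ = 23.4 kPa.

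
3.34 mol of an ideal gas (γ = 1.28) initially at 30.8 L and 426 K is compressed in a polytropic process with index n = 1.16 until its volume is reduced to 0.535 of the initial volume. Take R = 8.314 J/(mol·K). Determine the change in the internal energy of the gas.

P₁ = nRT₁/V₁ = 3.34×8.314×426/30.8 = 384 kPa.
Polytropic n=1.16: T₂ = T₁(V₁/V₂)^(n−1) = 426×(1.87)^0.16 = 471 K; P₂ = P₁(V₁/V₂)^n = 793 kPa.
For an ideal gas ΔU = nCvΔT with Cv = R/(γ−1) = 29.7 J/(mol·K).
ΔU = 3.34×29.7×(471−426) = 4450 J.

4450 J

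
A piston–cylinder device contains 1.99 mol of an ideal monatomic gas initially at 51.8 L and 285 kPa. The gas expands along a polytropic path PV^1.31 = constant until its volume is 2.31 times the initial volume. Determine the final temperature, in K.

T₁ = P₁V₁/(nR) = 285×51.8/(1.99×8.314) = 892 K.
Polytropic n=1.31: T₂ = T₁(V₁/V₂)^(n−1) = 892×(0.433)^0.31 = 688 K; P₂ = P₁(V₁/V₂)^n = 95.2 kPa.

688 K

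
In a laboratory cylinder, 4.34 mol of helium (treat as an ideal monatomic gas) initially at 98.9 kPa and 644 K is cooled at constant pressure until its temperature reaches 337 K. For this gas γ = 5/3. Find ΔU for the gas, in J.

V₁ = nRT₁/P₁ = 4.34×8.314×644/98.9 = 235 L.
Isobaric: P stays 98.9 kPa; V/T = const ⇒ T₂ = 337 K, V₂ = 123 L.
For an ideal gas ΔU = nCvΔT with Cv = (3/2)R = 12.5 J/(mol·K).
ΔU = 4.34×12.5×(337−644) = -16600 J.

-16600 J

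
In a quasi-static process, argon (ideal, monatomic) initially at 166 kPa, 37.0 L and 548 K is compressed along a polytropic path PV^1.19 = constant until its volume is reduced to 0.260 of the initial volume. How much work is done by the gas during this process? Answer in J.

-9430 J

n = P₁V₁/(RT₁) = 166×37.0/(8.314×548) = 1.35 mol.
Polytropic n=1.19: T₂ = T₁(V₁/V₂)^(n−1) = 548×(3.85)^0.19 = 708 K; P₂ = P₁(V₁/V₂)^n = 825 kPa.
W = (P₁V₁−P₂V₂)/(n−1) = (166×37.0−825×9.62)/0.19 = -9430 J.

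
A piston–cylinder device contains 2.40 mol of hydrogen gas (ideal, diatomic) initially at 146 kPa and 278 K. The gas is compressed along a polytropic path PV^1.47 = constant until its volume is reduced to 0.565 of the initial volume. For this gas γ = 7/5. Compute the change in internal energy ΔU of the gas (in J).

4270 J

V₁ = nRT₁/P₁ = 2.40×8.314×278/146 = 38.0 L.
Polytropic n=1.47: T₂ = T₁(V₁/V₂)^(n−1) = 278×(1.77)^0.47 = 364 K; P₂ = P₁(V₁/V₂)^n = 338 kPa.
For an ideal gas ΔU = nCvΔT with Cv = (5/2)R = 20.8 J/(mol·K).
ΔU = 2.40×20.8×(364−278) = 4270 J.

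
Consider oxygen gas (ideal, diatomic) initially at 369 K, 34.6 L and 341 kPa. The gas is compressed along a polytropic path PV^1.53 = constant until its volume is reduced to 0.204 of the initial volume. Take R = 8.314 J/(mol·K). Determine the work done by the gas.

n = P₁V₁/(RT₁) = 341×34.6/(8.314×369) = 3.85 mol.
Polytropic n=1.53: T₂ = T₁(V₁/V₂)^(n−1) = 369×(4.90)^0.53 = 857 K; P₂ = P₁(V₁/V₂)^n = 3880 kPa.
W = (P₁V₁−P₂V₂)/(n−1) = (341×34.6−3880×7.06)/0.53 = -29400 J.

-29400 J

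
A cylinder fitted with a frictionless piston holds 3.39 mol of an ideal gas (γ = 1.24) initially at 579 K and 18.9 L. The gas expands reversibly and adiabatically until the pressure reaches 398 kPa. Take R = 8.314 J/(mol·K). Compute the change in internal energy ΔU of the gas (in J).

P₁ = nRT₁/V₁ = 3.39×8.314×579/18.9 = 863 kPa.
Adiabatic: T₂/T₁ = (P₂/P₁)^((γ−1)/γ) ⇒ T₂ = 579×(0.461)^0.194 = 498 K; V₂ = 35.3 L.
For an ideal gas ΔU = nCvΔT with Cv = R/(γ−1) = 34.6 J/(mol·K).
ΔU = 3.39×34.6×(498−579) = -9470 J.

-9470 J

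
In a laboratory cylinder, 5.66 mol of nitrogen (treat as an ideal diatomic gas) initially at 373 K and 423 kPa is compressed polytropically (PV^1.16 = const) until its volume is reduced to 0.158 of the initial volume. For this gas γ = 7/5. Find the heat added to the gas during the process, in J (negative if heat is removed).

V₁ = nRT₁/P₁ = 5.66×8.314×373/423 = 41.5 L.
Polytropic n=1.16: T₂ = T₁(V₁/V₂)^(n−1) = 373×(6.33)^0.16 = 501 K; P₂ = P₁(V₁/V₂)^n = 3600 kPa.
W = (P₁V₁−P₂V₂)/(n−1) = (423×41.5−3600×6.56)/0.16 = -37700 J.
ΔU = nCvΔT = 5.66×20.8×(501−373) = 15100 J.
Q = ΔU + W = -22600 J.

-22600 J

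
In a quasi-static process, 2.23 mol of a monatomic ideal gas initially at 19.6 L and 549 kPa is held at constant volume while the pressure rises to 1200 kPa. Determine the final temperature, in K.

1270 K

T₁ = P₁V₁/(nR) = 549×19.6/(2.23×8.314) = 580 K.
Isochoric: V stays 19.6 L; P/T = const ⇒ T₂ = 1270 K, P₂ = 1200 kPa.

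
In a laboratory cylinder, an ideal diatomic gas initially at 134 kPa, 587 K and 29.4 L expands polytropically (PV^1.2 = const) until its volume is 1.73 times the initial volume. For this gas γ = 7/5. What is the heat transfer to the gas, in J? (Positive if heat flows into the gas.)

1020 J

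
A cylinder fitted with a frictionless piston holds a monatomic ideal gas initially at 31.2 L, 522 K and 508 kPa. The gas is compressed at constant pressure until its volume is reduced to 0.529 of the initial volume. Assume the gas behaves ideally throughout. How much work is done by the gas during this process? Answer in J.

n = P₁V₁/(RT₁) = 508×31.2/(8.314×522) = 3.65 mol.
Isobaric: P stays 508 kPa; V/T = const ⇒ T₂ = 276 K, V₂ = 16.5 L.
W = PΔV = 508×(16.5−31.2) kPa·L = -7470 J.

-7470 J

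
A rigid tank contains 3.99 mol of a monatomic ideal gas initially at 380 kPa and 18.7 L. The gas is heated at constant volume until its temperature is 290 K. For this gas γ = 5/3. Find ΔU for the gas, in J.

T₁ = P₁V₁/(nR) = 380×18.7/(3.99×8.314) = 214 K.
Isochoric: V stays 18.7 L; P/T = const ⇒ T₂ = 290 K, P₂ = 514 kPa.
For an ideal gas ΔU = nCvΔT with Cv = (3/2)R = 12.5 J/(mol·K).
ΔU = 3.99×12.5×(290−214) = 3770 J.

3770 J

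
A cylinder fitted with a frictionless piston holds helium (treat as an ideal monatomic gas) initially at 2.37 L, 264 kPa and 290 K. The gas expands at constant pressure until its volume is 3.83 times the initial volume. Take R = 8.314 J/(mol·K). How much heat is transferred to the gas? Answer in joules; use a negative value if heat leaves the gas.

4430 J

n = P₁V₁/(RT₁) = 264×2.37/(8.314×290) = 0.260 mol.
Isobaric: P stays 264 kPa; V/T = const ⇒ T₂ = 1110 K, V₂ = 9.08 L.
W = PΔV = 264×(9.08−2.37) kPa·L = 1770 J.
ΔU = nCvΔT = 0.260×12.5×(1110−290) = 2660 J.
Q = ΔU + W = nCpΔT = 4430 J.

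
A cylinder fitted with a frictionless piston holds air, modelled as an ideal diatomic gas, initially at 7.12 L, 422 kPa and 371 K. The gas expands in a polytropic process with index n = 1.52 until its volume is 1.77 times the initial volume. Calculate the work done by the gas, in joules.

n = P₁V₁/(RT₁) = 422×7.12/(8.314×371) = 0.974 mol.
Polytropic n=1.52: T₂ = T₁(V₁/V₂)^(n−1) = 371×(0.565)^0.52 = 276 K; P₂ = P₁(V₁/V₂)^n = 177 kPa.
W = (P₁V₁−P₂V₂)/(n−1) = (422×7.12−177×12.6)/0.52 = 1480 J.

1480 J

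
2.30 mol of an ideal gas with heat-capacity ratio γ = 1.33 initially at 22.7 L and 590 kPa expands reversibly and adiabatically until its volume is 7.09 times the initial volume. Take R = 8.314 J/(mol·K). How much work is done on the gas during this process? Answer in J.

-19300 J

T₁ = P₁V₁/(nR) = 590×22.7/(2.30×8.314) = 700 K.
Adiabatic: TV^(γ−1) = const ⇒ T₂ = 700×(0.141)^0.330 = 367 K; PV^γ = const ⇒ P₂ = 43.6 kPa.
ΔU = nCvΔT = 2.30×25.2×(367−700) = -19300 J.
Q = 0 for an adiabatic process, so W = −ΔU = 19300 J.
Work done on the gas = −W_by = -19300 J.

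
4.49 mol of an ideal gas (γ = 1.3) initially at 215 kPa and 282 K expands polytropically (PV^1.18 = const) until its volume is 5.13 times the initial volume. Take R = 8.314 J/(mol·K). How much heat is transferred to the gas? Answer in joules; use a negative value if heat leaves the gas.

V₁ = nRT₁/P₁ = 4.49×8.314×282/215 = 49.0 L.
Polytropic n=1.18: T₂ = T₁(V₁/V₂)^(n−1) = 282×(0.195)^0.18 = 210 K; P₂ = P₁(V₁/V₂)^n = 31.2 kPa.
W = (P₁V₁−P₂V₂)/(n−1) = (215×49.0−31.2×251)/0.18 = 14900 J.
ΔU = nCvΔT = 4.49×27.7×(210−282) = -8950 J.
Q = ΔU + W = 5960 J.

5960 J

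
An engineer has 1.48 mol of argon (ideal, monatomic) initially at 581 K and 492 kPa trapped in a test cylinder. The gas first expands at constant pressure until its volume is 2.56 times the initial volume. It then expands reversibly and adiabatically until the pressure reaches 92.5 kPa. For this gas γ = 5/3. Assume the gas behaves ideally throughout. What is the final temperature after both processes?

762 K

V₁ = nRT₁/P₁ = 1.48×8.314×581/492 = 14.5 L.
Step 1 — Isobaric: P stays 492 kPa; V/T = const ⇒ T₂ = 1490 K, V₂ = 37.2 L.
W = PΔV = 492×(37.2−14.5) kPa·L = 11200 J.
ΔU = nCvΔT = 1.48×12.5×(1490−581) = 16700 J.
Q = ΔU + W = nCpΔT = 27900 J.
State after step 1: P = 492 kPa, V = 37.2 L, T = 1490 K.
Step 2 — Adiabatic: T₂/T₁ = (P₂/P₁)^((γ−1)/γ) ⇒ T₂ = 1490×(0.188)^0.400 = 762 K; V₂ = 101 L.
ΔU = nCvΔT = 1.48×12.5×(762−1490) = -13400 J.
Q = 0 for an adiabatic process, so W = −ΔU = 13400 J.
Net over both steps: W = 24500 J, Q = 27900 J, ΔU = 3340 J.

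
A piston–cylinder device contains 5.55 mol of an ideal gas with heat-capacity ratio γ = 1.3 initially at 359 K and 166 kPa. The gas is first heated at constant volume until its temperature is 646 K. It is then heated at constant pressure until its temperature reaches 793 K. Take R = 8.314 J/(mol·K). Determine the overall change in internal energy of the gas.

66800 J

V₁ = nRT₁/P₁ = 5.55×8.314×359/166 = 99.8 L.
Step 1 — Isochoric: V stays 99.8 L; P/T = const ⇒ T₂ = 646 K, P₂ = 299 kPa.
W = 0 (no volume change).
ΔU = nCvΔT = 5.55×27.7×(646−359) = 44100 J.
Q = ΔU = 44100 J.
State after step 1: P = 299 kPa, V = 99.8 L, T = 646 K.
Step 2 — Isobaric: P stays 299 kPa; V/T = const ⇒ T₂ = 793 K, V₂ = 122 L.
W = PΔV = 299×(122−99.8) kPa·L = 6780 J.
ΔU = nCvΔT = 5.55×27.7×(793−646) = 22600 J.
Q = ΔU + W = nCpΔT = 29400 J.
Net over both steps: W = 6780 J, Q = 73500 J, ΔU = 66800 J.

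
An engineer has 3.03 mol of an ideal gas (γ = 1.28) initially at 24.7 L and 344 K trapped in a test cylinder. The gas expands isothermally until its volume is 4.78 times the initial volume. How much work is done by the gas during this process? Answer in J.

13600 J

P₁ = nRT₁/V₁ = 3.03×8.314×344/24.7 = 351 kPa.
Isothermal: T stays 344 K; PV = const ⇒ V₂ = 118 L, P₂ = 73.4 kPa.
W = nRT ln(V₂/V₁) = 3.03×8.314×344×ln(4.78) = 13600 J.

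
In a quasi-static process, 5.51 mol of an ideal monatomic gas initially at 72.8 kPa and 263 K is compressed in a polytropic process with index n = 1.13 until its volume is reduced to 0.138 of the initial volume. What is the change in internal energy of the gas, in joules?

V₁ = nRT₁/P₁ = 5.51×8.314×263/72.8 = 165 L.
Polytropic n=1.13: T₂ = T₁(V₁/V₂)^(n−1) = 263×(7.25)^0.13 = 340 K; P₂ = P₁(V₁/V₂)^n = 682 kPa.
For an ideal gas ΔU = nCvΔT with Cv = (3/2)R = 12.5 J/(mol·K).
ΔU = 5.51×12.5×(340−263) = 5310 J.

5310 J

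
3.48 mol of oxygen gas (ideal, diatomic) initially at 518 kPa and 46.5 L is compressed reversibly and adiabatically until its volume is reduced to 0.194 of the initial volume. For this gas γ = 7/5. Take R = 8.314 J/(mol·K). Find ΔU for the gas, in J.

55800 J

T₁ = P₁V₁/(nR) = 518×46.5/(3.48×8.314) = 833 K.
Adiabatic: TV^(γ−1) = const ⇒ T₂ = 833×(5.15)^0.400 = 1600 K; PV^γ = const ⇒ P₂ = 5150 kPa.
For an ideal gas ΔU = nCvΔT with Cv = (5/2)R = 20.8 J/(mol·K).
ΔU = 3.48×20.8×(1600−833) = 55800 J.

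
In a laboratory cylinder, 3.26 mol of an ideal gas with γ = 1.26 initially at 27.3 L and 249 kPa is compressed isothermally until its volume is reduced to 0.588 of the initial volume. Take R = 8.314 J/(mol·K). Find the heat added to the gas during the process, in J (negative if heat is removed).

T₁ = P₁V₁/(nR) = 249×27.3/(3.26×8.314) = 251 K.
Isothermal: T stays 251 K; PV = const ⇒ V₂ = 16.1 L, P₂ = 423 kPa.
ΔU = 0 (ideal gas, T constant).
W = nRT ln(V₂/V₁) = 3.26×8.314×251×ln(0.588) = -3610 J.
Q = ΔU + W = -3610 J.

-3610 J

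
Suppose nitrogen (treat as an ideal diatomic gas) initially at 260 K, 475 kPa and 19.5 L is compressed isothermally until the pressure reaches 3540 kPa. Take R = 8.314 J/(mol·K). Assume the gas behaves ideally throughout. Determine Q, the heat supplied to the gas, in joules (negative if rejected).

n = P₁V₁/(RT₁) = 475×19.5/(8.314×260) = 4.28 mol.
Isothermal: T stays 260 K; PV = const ⇒ V₂ = 2.62 L, P₂ = 3540 kPa.
ΔU = 0 (ideal gas, T constant).
W = nRT ln(V₂/V₁) = 4.28×8.314×260×ln(0.134) = -18600 J.
Q = ΔU + W = -18600 J.

-18600 J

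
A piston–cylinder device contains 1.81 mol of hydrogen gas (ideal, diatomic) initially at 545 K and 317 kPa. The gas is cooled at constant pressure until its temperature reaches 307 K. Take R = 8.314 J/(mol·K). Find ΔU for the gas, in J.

-8950 J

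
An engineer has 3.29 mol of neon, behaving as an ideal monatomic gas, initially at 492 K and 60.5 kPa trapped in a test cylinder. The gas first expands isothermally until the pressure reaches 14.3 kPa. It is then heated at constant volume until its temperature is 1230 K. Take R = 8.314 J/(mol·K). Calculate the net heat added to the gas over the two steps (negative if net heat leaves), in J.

V₁ = nRT₁/P₁ = 3.29×8.314×492/60.5 = 222 L.
Step 1 — Isothermal: T stays 492 K; PV = const ⇒ V₂ = 941 L, P₂ = 14.3 kPa.
ΔU = 0 (ideal gas, T constant).
W = nRT ln(V₂/V₁) = 3.29×8.314×492×ln(4.23) = 19400 J.
Q = ΔU + W = 19400 J.
State after step 1: P = 14.3 kPa, V = 941 L, T = 492 K.
Step 2 — Isochoric: V stays 941 L; P/T = const ⇒ T₂ = 1230 K, P₂ = 35.8 kPa.
W = 0 (no volume change).
ΔU = nCvΔT = 3.29×12.5×(1230−492) = 30300 J.
Q = ΔU = 30300 J.
Net over both steps: W = 19400 J, Q = 49700 J, ΔU = 30300 J.

49700 J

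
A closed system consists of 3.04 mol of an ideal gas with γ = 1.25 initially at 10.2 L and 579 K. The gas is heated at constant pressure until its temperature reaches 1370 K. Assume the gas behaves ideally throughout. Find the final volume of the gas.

24.1 L

P₁ = nRT₁/V₁ = 3.04×8.314×579/10.2 = 1430 kPa.
Isobaric: P stays 1430 kPa; V/T = const ⇒ T₂ = 1370 K, V₂ = 24.1 L.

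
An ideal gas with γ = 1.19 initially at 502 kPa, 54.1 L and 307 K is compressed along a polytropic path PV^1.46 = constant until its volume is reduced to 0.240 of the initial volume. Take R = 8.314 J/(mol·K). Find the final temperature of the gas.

592 K

Polytropic n=1.46: T₂ = T₁(V₁/V₂)^(n−1) = 307×(4.17)^0.46 = 592 K; P₂ = P₁(V₁/V₂)^n = 4030 kPa.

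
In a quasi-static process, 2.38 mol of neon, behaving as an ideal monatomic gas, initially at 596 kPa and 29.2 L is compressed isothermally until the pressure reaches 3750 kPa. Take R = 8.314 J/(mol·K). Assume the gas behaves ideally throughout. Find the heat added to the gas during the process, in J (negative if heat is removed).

-32000 J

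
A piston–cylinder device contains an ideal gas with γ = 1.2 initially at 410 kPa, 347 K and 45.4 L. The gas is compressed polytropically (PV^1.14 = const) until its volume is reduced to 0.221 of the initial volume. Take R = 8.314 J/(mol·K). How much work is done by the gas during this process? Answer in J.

n = P₁V₁/(RT₁) = 410×45.4/(8.314×347) = 6.45 mol.
Polytropic n=1.14: T₂ = T₁(V₁/V₂)^(n−1) = 347×(4.52)^0.14 = 429 K; P₂ = P₁(V₁/V₂)^n = 2290 kPa.
W = (P₁V₁−P₂V₂)/(n−1) = (410×45.4−2290×10.0)/0.14 = -31300 J.

-31300 J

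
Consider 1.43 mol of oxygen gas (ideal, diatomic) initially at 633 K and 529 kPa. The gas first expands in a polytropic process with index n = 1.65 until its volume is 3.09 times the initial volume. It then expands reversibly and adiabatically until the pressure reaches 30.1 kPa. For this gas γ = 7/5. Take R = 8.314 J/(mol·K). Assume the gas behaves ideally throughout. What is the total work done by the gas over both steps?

8270 J

V₁ = nRT₁/P₁ = 1.43×8.314×633/529 = 14.2 L.
Step 1 — Polytropic n=1.65: T₂ = T₁(V₁/V₂)^(n−1) = 633×(0.324)^0.65 = 304 K; P₂ = P₁(V₁/V₂)^n = 82.2 kPa.
W = (P₁V₁−P₂V₂)/(n−1) = (529×14.2−82.2×44.0)/0.65 = 6020 J.
ΔU = nCvΔT = 1.43×20.8×(304−633) = -9780 J.
Q = ΔU + W = -3760 J.
State after step 1: P = 82.2 kPa, V = 44.0 L, T = 304 K.
Step 2 — Adiabatic: T₂/T₁ = (P₂/P₁)^((γ−1)/γ) ⇒ T₂ = 304×(0.366)^0.286 = 228 K; V₂ = 90.1 L.
ΔU = nCvΔT = 1.43×20.8×(228−304) = -2260 J.
Q = 0 for an adiabatic process, so W = −ΔU = 2260 J.
Net over both steps: W = 8270 J, Q = -3760 J, ΔU = -12000 J.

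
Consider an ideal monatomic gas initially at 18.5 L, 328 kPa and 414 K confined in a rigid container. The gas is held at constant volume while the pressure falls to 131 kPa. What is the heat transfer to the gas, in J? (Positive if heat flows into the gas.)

-5470 J

n = P₁V₁/(RT₁) = 328×18.5/(8.314×414) = 1.76 mol.
Isochoric: V stays 18.5 L; P/T = const ⇒ T₂ = 165 K, P₂ = 131 kPa.
W = 0 (no volume change).
ΔU = nCvΔT = 1.76×12.5×(165−414) = -5470 J.
Q = ΔU = -5470 J.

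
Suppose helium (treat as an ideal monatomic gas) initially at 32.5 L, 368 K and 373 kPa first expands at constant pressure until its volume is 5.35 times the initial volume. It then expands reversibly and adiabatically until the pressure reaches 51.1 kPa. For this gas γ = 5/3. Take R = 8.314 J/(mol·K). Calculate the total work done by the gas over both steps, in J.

n = P₁V₁/(RT₁) = 373×32.5/(8.314×368) = 3.96 mol.
Step 1 — Isobaric: P stays 373 kPa; V/T = const ⇒ T₂ = 1970 K, V₂ = 174 L.
W = PΔV = 373×(174−32.5) kPa·L = 52700 J.
ΔU = nCvΔT = 3.96×12.5×(1970−368) = 79100 J.
Q = ΔU + W = nCpΔT = 132000 J.
State after step 1: P = 373 kPa, V = 174 L, T = 1970 K.
Step 2 — Adiabatic: T₂/T₁ = (P₂/P₁)^((γ−1)/γ) ⇒ T₂ = 1970×(0.137)^0.400 = 889 K; V₂ = 573 L.
ΔU = nCvΔT = 3.96×12.5×(889−1970) = -53400 J.
Q = 0 for an adiabatic process, so W = −ΔU = 53400 J.
Net over both steps: W = 106000 J, Q = 132000 J, ΔU = 25700 J.

106000 J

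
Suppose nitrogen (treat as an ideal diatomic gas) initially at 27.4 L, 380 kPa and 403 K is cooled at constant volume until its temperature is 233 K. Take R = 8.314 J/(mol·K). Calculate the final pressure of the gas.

220 kPa

Isochoric: V stays 27.4 L; P/T = const ⇒ T₂ = 233 K, P₂ = 220 kPa.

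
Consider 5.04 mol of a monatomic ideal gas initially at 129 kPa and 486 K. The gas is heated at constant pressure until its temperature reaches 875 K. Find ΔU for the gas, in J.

V₁ = nRT₁/P₁ = 5.04×8.314×486/129 = 158 L.
Isobaric: P stays 129 kPa; V/T = const ⇒ T₂ = 875 K, V₂ = 284 L.
For an ideal gas ΔU = nCvΔT with Cv = (3/2)R = 12.5 J/(mol·K).
ΔU = 5.04×12.5×(875−486) = 24500 J.

24500 J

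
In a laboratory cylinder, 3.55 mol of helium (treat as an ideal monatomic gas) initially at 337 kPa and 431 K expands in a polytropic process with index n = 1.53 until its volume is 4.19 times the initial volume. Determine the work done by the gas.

V₁ = nRT₁/P₁ = 3.55×8.314×431/337 = 37.7 L.
Polytropic n=1.53: T₂ = T₁(V₁/V₂)^(n−1) = 431×(0.239)^0.53 = 202 K; P₂ = P₁(V₁/V₂)^n = 37.6 kPa.
W = (P₁V₁−P₂V₂)/(n−1) = (337×37.7−37.6×158)/0.53 = 12800 J.

12800 J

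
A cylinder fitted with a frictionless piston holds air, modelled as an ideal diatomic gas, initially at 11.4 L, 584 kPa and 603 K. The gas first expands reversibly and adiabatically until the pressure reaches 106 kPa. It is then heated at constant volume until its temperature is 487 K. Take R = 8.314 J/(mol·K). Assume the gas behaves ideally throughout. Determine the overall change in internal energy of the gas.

n = P₁V₁/(RT₁) = 584×11.4/(8.314×603) = 1.33 mol.
Step 1 — Adiabatic: T₂/T₁ = (P₂/P₁)^((γ−1)/γ) ⇒ T₂ = 603×(0.182)^0.286 = 370 K; V₂ = 38.6 L.
ΔU = nCvΔT = 1.33×20.8×(370−603) = -6420 J.
Q = 0 for an adiabatic process, so W = −ΔU = 6420 J.
State after step 1: P = 106 kPa, V = 38.6 L, T = 370 K.
Step 2 — Isochoric: V stays 38.6 L; P/T = const ⇒ T₂ = 487 K, P₂ = 139 kPa.
W = 0 (no volume change).
ΔU = nCvΔT = 1.33×20.8×(487−370) = 3220 J.
Q = ΔU = 3220 J.
Net over both steps: W = 6420 J, Q = 3220 J, ΔU = -3200 J.

-3200 J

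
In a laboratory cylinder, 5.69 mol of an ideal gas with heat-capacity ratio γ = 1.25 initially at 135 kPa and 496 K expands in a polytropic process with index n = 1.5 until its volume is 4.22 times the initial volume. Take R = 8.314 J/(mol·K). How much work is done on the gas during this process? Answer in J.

-24100 J

V₁ = nRT₁/P₁ = 5.69×8.314×496/135 = 174 L.
Polytropic n=1.5: T₂ = T₁(V₁/V₂)^(n−1) = 496×(0.237)^0.50 = 241 K; P₂ = P₁(V₁/V₂)^n = 15.6 kPa.
W = (P₁V₁−P₂V₂)/(n−1) = (135×174−15.6×733)/0.50 = 24100 J.
Work done on the gas = −W_by = -24100 J.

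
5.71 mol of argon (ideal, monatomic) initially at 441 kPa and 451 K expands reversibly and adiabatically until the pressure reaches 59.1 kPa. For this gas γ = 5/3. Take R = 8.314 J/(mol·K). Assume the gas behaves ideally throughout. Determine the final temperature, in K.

V₁ = nRT₁/P₁ = 5.71×8.314×451/441 = 48.5 L.
Adiabatic: T₂/T₁ = (P₂/P₁)^((γ−1)/γ) ⇒ T₂ = 451×(0.134)^0.400 = 202 K; V₂ = 162 L.

202 K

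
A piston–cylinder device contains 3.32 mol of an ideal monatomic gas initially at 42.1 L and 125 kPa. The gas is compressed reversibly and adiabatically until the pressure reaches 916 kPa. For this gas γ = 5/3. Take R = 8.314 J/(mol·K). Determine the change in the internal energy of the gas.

9620 J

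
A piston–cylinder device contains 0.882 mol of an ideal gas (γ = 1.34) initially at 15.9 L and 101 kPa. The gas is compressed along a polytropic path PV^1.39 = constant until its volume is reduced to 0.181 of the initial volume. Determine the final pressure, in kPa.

1090 kPa

T₁ = P₁V₁/(nR) = 101×15.9/(0.882×8.314) = 219 K.
Polytropic n=1.39: T₂ = T₁(V₁/V₂)^(n−1) = 219×(5.52)^0.39 = 427 K; P₂ = P₁(V₁/V₂)^n = 1090 kPa.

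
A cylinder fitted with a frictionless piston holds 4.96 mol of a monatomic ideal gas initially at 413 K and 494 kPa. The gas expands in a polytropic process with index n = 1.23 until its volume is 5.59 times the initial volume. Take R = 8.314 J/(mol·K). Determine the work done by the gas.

V₁ = nRT₁/P₁ = 4.96×8.314×413/494 = 34.5 L.
Polytropic n=1.23: T₂ = T₁(V₁/V₂)^(n−1) = 413×(0.179)^0.23 = 278 K; P₂ = P₁(V₁/V₂)^n = 59.5 kPa.
W = (P₁V₁−P₂V₂)/(n−1) = (494×34.5−59.5×193)/0.23 = 24200 J.

24200 J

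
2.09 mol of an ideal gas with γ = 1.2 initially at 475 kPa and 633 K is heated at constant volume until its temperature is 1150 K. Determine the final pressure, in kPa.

863 kPa

V₁ = nRT₁/P₁ = 2.09×8.314×633/475 = 23.2 L.
Isochoric: V stays 23.2 L; P/T = const ⇒ T₂ = 1150 K, P₂ = 863 kPa.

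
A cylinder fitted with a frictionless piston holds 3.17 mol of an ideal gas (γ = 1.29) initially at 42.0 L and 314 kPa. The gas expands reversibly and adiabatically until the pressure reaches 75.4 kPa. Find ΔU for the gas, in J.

T₁ = P₁V₁/(nR) = 314×42.0/(3.17×8.314) = 500 K.
Adiabatic: T₂/T₁ = (P₂/P₁)^((γ−1)/γ) ⇒ T₂ = 500×(0.240)^0.225 = 363 K; V₂ = 127 L.
For an ideal gas ΔU = nCvΔT with Cv = R/(γ−1) = 28.7 J/(mol·K).
ΔU = 3.17×28.7×(363−500) = -12500 J.

-12500 J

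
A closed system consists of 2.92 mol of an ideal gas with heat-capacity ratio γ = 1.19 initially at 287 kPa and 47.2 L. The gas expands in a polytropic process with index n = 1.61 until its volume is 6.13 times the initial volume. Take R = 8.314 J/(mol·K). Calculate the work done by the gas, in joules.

T₁ = P₁V₁/(nR) = 287×47.2/(2.92×8.314) = 558 K.
Polytropic n=1.61: T₂ = T₁(V₁/V₂)^(n−1) = 558×(0.163)^0.61 = 185 K; P₂ = P₁(V₁/V₂)^n = 15.5 kPa.
W = (P₁V₁−P₂V₂)/(n−1) = (287×47.2−15.5×289)/0.61 = 14900 J.

14900 J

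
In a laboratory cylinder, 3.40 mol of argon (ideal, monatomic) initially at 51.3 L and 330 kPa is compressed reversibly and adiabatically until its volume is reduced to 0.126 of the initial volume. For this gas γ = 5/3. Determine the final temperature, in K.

2380 K

T₁ = P₁V₁/(nR) = 330×51.3/(3.40×8.314) = 599 K.
Adiabatic: TV^(γ−1) = const ⇒ T₂ = 599×(7.94)^0.667 = 2380 K; PV^γ = const ⇒ P₂ = 10400 kPa.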